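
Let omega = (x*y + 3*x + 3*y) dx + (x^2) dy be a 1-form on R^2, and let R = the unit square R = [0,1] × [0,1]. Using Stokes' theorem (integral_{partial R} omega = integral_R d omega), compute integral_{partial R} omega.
integral_(partial R) omega = -5/2

Stokes: integral_partial_R omega = integral_R d omega with d omega = (∂Q/∂x - ∂P/∂y) dx ∧ dy.
  ∂Q/∂x = 2*x
  ∂P/∂y = x + 3
  integrand = ∂Q/∂x - ∂P/∂y = x - 3.
Integrating over R: integral_0^1 integral_0^1 (x - 3) dx dy = -5/2.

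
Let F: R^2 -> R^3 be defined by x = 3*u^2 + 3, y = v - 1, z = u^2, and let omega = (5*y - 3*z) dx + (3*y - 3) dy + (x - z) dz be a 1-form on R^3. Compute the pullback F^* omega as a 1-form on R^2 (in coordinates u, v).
F^* omega = (2*u*(-7*u^2 + 15*v - 12)) du + (3*v - 6) dv

Using F^*(f dg) = (f ∘ F) d(g ∘ F), substitute each coordinate x_i by F_i(u, v) in f_i, and replace dx_i by d F_i = (∂F_i/∂u) du + (∂F_i/∂v) dv.
  For the x component: f_1(F) = -3*u^2 + 5*v - 5; d F_1 = (6*u) du + (0) dv
  For the y component: f_2(F) = 3*v - 6; d F_2 = (0) du + (1) dv
  For the z component: f_3(F) = 2*u^2 + 3; d F_3 = (2*u) du + (0) dv
Combining and collecting du, dv coefficients:
  coeff of du: 2*u*(-7*u^2 + 15*v - 12)
  coeff of dv: 3*v - 6
F^* omega = (2*u*(-7*u^2 + 15*v - 12)) du + (3*v - 6) dv.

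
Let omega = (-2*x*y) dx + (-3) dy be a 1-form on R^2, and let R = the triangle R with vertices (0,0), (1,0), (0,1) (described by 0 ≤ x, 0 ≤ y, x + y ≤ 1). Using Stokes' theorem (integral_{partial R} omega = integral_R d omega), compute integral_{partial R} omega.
integral_(partial R) omega = 1/3

Stokes: integral_partial_R omega = integral_R d omega with d omega = (∂Q/∂x - ∂P/∂y) dx ∧ dy.
  ∂Q/∂x = 0
  ∂P/∂y = -2*x
  integrand = ∂Q/∂x - ∂P/∂y = 2*x.
Integrating over R: integral_0^1 integral_0^{1-x} (2*x) dy dx = 1/3.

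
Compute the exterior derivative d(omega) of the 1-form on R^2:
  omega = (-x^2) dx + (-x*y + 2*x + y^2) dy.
d(omega) = (2 - y) dx ∧ dy

For a 1-form omega = sum_i f_i dx_i, the exterior derivative is
  d(omega) = sum_{i < j} (∂f_j/∂x_i - ∂f_i/∂x_j) dx_i ∧ dx_j.
  coefficient of dx ∧ dy: ∂f_2/∂x - ∂f_1/∂y = ∂(-x*y + 2*x + y^2)/∂x - ∂(-x^2)/∂y = 2 - y
Assembling: d(omega) = (2 - y) dx ∧ dy.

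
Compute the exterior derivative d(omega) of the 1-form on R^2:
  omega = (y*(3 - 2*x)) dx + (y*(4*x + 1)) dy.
d(omega) = (2*x + 4*y - 3) dx ∧ dy

For a 1-form omega = sum_i f_i dx_i, the exterior derivative is
  d(omega) = sum_{i < j} (∂f_j/∂x_i - ∂f_i/∂x_j) dx_i ∧ dx_j.
  coefficient of dx ∧ dy: ∂f_2/∂x - ∂f_1/∂y = ∂(y*(4*x + 1))/∂x - ∂(y*(3 - 2*x))/∂y = 2*x + 4*y - 3
Assembling: d(omega) = (2*x + 4*y - 3) dx ∧ dy.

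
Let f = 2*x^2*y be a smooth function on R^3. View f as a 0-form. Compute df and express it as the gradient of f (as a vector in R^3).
df = (4*x*y) dx + (2*x^2) dy + (0) dz; grad f = (4*x*y, 2*x^2, 0)

For a 0-form f, d f = (∂f/∂x) dx + (∂f/∂y) dy + (∂f/∂z) dz. The components of the vector representation are exactly the entries of grad f in Cartesian coordinates:
  ∂f/∂x = 4*x*y
  ∂f/∂y = 2*x^2
  ∂f/∂z = 0.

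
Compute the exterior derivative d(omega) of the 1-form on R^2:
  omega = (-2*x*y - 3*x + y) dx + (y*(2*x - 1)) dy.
d(omega) = (2*x + 2*y - 1) dx ∧ dy

For a 1-form omega = sum_i f_i dx_i, the exterior derivative is
  d(omega) = sum_{i < j} (∂f_j/∂x_i - ∂f_i/∂x_j) dx_i ∧ dx_j.
  coefficient of dx ∧ dy: ∂f_2/∂x - ∂f_1/∂y = ∂(y*(2*x - 1))/∂x - ∂(-2*x*y - 3*x + y)/∂y = 2*x + 2*y - 1
Assembling: d(omega) = (2*x + 2*y - 1) dx ∧ dy.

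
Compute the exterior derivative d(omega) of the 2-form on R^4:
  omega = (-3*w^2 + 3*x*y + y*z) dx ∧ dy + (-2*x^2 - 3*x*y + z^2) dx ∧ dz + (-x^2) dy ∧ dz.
d(omega) = (x + y) dx ∧ dy ∧ dz + (-6*w) dx ∧ dy ∧ dw

For a 2-form omega = sum_{i<j} g_{ij} dx_i ∧ dx_j, the exterior derivative is
  d(omega) = sum_{i<j} d(g_{ij}) ∧ dx_i ∧ dx_j = sum_{i<j, k} (∂g_{ij}/∂x_k) dx_k ∧ dx_i ∧ dx_j.
Expand each term, using dx_k ∧ dx_i ∧ dx_j = sgn(permutation) dx_{(a)} ∧ dx_{(b)} ∧ dx_{(c)} with (a < b < c) sorted:
  d(-3*w^2 + 3*x*y + y*z) includes (∂/∂z)(-3*w^2 + 3*x*y + y*z) dz = (y) dz, which multiplied by dx ∧ dy gives (y) dx ∧ dy ∧ dz
  d(-3*w^2 + 3*x*y + y*z) includes (∂/∂w)(-3*w^2 + 3*x*y + y*z) dw = (-6*w) dw, which multiplied by dx ∧ dy gives (-6*w) dx ∧ dy ∧ dw
  d(-2*x^2 - 3*x*y + z^2) includes (∂/∂y)(-2*x^2 - 3*x*y + z^2) dy = (-3*x) dy, which multiplied by dx ∧ dz gives (3*x) dx ∧ dy ∧ dz
  d(-x^2) includes (∂/∂x)(-x^2) dx = (-2*x) dx, which multiplied by dy ∧ dz gives (-2*x) dx ∧ dy ∧ dz
Collecting like 3-forms: d(omega) = (x + y) dx ∧ dy ∧ dz + (-6*w) dx ∧ dy ∧ dw.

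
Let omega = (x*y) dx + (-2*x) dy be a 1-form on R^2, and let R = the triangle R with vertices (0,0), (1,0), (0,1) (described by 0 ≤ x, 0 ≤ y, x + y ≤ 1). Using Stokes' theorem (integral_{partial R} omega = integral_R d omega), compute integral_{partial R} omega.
integral_(partial R) omega = -7/6

Stokes: integral_partial_R omega = integral_R d omega with d omega = (∂Q/∂x - ∂P/∂y) dx ∧ dy.
  ∂Q/∂x = -2
  ∂P/∂y = x
  integrand = ∂Q/∂x - ∂P/∂y = -x - 2.
Integrating over R: integral_0^1 integral_0^{1-x} (-x - 2) dy dx = -7/6.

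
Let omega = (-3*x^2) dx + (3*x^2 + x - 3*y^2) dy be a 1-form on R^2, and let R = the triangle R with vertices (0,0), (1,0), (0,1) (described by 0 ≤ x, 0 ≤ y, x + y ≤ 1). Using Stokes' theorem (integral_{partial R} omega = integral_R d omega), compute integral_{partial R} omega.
integral_(partial R) omega = 3/2

Stokes: integral_partial_R omega = integral_R d omega with d omega = (∂Q/∂x - ∂P/∂y) dx ∧ dy.
  ∂Q/∂x = 6*x + 1
  ∂P/∂y = 0
  integrand = ∂Q/∂x - ∂P/∂y = 6*x + 1.
Integrating over R: integral_0^1 integral_0^{1-x} (6*x + 1) dy dx = 3/2.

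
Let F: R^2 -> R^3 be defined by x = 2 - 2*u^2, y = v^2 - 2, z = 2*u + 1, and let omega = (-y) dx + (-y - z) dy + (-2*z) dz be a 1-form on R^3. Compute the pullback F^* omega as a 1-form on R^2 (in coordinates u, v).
F^* omega = (4*u*v^2 - 16*u - 4) du + (2*v*(-2*u - v^2 + 1)) dv

Using F^*(f dg) = (f ∘ F) d(g ∘ F), substitute each coordinate x_i by F_i(u, v) in f_i, and replace dx_i by d F_i = (∂F_i/∂u) du + (∂F_i/∂v) dv.
  For the x component: f_1(F) = 2 - v^2; d F_1 = (-4*u) du + (0) dv
  For the y component: f_2(F) = -2*u - v^2 + 1; d F_2 = (0) du + (2*v) dv
  For the z component: f_3(F) = -4*u - 2; d F_3 = (2) du + (0) dv
Combining and collecting du, dv coefficients:
  coeff of du: 4*u*v^2 - 16*u - 4
  coeff of dv: 2*v*(-2*u - v^2 + 1)
F^* omega = (4*u*v^2 - 16*u - 4) du + (2*v*(-2*u - v^2 + 1)) dv.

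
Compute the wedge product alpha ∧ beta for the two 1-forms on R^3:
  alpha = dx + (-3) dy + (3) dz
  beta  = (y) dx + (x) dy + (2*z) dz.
alpha ∧ beta = (x + 3*y) dx ∧ dy + (-3*y + 2*z) dx ∧ dz + (-3*x - 6*z) dy ∧ dz

Distribute the wedge, using dx_i ∧ dx_j = -dx_j ∧ dx_i and dx_i ∧ dx_i = 0. For each pair (i, j) with i < j, the coefficient of dx_i ∧ dx_j in alpha ∧ beta is (alpha_i * beta_j - alpha_j * beta_i). Collecting: alpha ∧ beta = (x + 3*y) dx ∧ dy + (-3*y + 2*z) dx ∧ dz + (-3*x - 6*z) dy ∧ dz.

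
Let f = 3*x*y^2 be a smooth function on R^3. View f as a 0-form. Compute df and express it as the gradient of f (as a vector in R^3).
df = (3*y^2) dx + (6*x*y) dy + (0) dz; grad f = (3*y^2, 6*x*y, 0)

For a 0-form f, d f = (∂f/∂x) dx + (∂f/∂y) dy + (∂f/∂z) dz. The components of the vector representation are exactly the entries of grad f in Cartesian coordinates:
  ∂f/∂x = 3*y^2
  ∂f/∂y = 6*x*y
  ∂f/∂z = 0.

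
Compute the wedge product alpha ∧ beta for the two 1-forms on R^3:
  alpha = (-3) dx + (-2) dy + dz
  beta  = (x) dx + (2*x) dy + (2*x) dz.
alpha ∧ beta = (-4*x) dx ∧ dy + (-7*x) dx ∧ dz + (-6*x) dy ∧ dz

Distribute the wedge, using dx_i ∧ dx_j = -dx_j ∧ dx_i and dx_i ∧ dx_i = 0. For each pair (i, j) with i < j, the coefficient of dx_i ∧ dx_j in alpha ∧ beta is (alpha_i * beta_j - alpha_j * beta_i). Collecting: alpha ∧ beta = (-4*x) dx ∧ dy + (-7*x) dx ∧ dz + (-6*x) dy ∧ dz.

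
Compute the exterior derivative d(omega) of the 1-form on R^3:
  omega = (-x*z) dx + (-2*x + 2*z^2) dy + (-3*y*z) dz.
d(omega) = (-2) dx ∧ dy + (x) dx ∧ dz + (-7*z) dy ∧ dz

For a 1-form omega = sum_i f_i dx_i, the exterior derivative is
  d(omega) = sum_{i < j} (∂f_j/∂x_i - ∂f_i/∂x_j) dx_i ∧ dx_j.
  coefficient of dx ∧ dy: ∂f_2/∂x - ∂f_1/∂y = ∂(-2*x + 2*z^2)/∂x - ∂(-x*z)/∂y = -2
  coefficient of dx ∧ dz: ∂f_3/∂x - ∂f_1/∂z = ∂(-3*y*z)/∂x - ∂(-x*z)/∂z = x
  coefficient of dy ∧ dz: ∂f_3/∂y - ∂f_2/∂z = ∂(-3*y*z)/∂y - ∂(-2*x + 2*z^2)/∂z = -7*z
Assembling: d(omega) = (-2) dx ∧ dy + (x) dx ∧ dz + (-7*z) dy ∧ dz.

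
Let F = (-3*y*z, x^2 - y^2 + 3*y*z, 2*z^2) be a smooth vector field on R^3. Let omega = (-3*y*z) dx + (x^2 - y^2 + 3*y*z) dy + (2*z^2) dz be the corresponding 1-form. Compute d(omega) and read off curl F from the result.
d(omega) = (-3*y) dy ∧ dz + (-3*y) dz ∧ dx + (2*x + 3*z) dx ∧ dy; curl F = (-3*y, -3*y, 2*x + 3*z)

d omega = sum_{i<j} (∂f_j/∂x_i - ∂f_i/∂x_j) dx_i ∧ dx_j. Under the identification (dy ∧ dz, dz ∧ dx, dx ∧ dy) ↔ (e_x, e_y, e_z), the coefficients are exactly the components of curl F. Compute:
  ∂R/∂y - ∂Q/∂z = (0) - (3*y) = -3*y
  ∂P/∂z - ∂R/∂x = (-3*y) - (0) = -3*y
  ∂Q/∂x - ∂P/∂y = (2*x) - (-3*z) = 2*x + 3*z.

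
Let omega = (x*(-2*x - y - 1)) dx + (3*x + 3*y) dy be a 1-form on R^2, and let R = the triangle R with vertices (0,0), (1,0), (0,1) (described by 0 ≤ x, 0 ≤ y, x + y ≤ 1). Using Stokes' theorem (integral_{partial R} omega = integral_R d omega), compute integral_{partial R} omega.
integral_(partial R) omega = 5/3

Stokes: integral_partial_R omega = integral_R d omega with d omega = (∂Q/∂x - ∂P/∂y) dx ∧ dy.
  ∂Q/∂x = 3
  ∂P/∂y = -x
  integrand = ∂Q/∂x - ∂P/∂y = x + 3.
Integrating over R: integral_0^1 integral_0^{1-x} (x + 3) dy dx = 5/3.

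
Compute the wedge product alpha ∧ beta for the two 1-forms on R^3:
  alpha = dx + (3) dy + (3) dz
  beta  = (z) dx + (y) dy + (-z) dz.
alpha ∧ beta = (y - 3*z) dx ∧ dy + (-4*z) dx ∧ dz + (-3*y - 3*z) dy ∧ dz

Distribute the wedge, using dx_i ∧ dx_j = -dx_j ∧ dx_i and dx_i ∧ dx_i = 0. For each pair (i, j) with i < j, the coefficient of dx_i ∧ dx_j in alpha ∧ beta is (alpha_i * beta_j - alpha_j * beta_i). Collecting: alpha ∧ beta = (y - 3*z) dx ∧ dy + (-4*z) dx ∧ dz + (-3*y - 3*z) dy ∧ dz.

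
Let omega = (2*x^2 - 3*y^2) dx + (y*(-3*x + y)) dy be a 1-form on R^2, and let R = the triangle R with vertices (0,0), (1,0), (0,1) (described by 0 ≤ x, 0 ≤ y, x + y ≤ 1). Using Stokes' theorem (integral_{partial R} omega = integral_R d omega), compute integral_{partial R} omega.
integral_(partial R) omega = 1/2

Stokes: integral_partial_R omega = integral_R d omega with d omega = (∂Q/∂x - ∂P/∂y) dx ∧ dy.
  ∂Q/∂x = -3*y
  ∂P/∂y = -6*y
  integrand = ∂Q/∂x - ∂P/∂y = 3*y.
Integrating over R: integral_0^1 integral_0^{1-x} (3*y) dy dx = 1/2.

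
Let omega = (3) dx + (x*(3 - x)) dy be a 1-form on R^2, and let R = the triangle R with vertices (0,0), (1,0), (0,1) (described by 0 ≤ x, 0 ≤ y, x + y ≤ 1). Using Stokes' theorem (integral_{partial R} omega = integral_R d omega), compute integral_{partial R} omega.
integral_(partial R) omega = 7/6

Stokes: integral_partial_R omega = integral_R d omega with d omega = (∂Q/∂x - ∂P/∂y) dx ∧ dy.
  ∂Q/∂x = 3 - 2*x
  ∂P/∂y = 0
  integrand = ∂Q/∂x - ∂P/∂y = 3 - 2*x.
Integrating over R: integral_0^1 integral_0^{1-x} (3 - 2*x) dy dx = 7/6.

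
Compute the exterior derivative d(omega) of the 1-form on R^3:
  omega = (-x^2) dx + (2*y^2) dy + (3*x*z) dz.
d(omega) = (3*z) dx ∧ dz

For a 1-form omega = sum_i f_i dx_i, the exterior derivative is
  d(omega) = sum_{i < j} (∂f_j/∂x_i - ∂f_i/∂x_j) dx_i ∧ dx_j.
  coefficient of dx ∧ dz: ∂f_3/∂x - ∂f_1/∂z = ∂(3*x*z)/∂x - ∂(-x^2)/∂z = 3*z
Assembling: d(omega) = (3*z) dx ∧ dz.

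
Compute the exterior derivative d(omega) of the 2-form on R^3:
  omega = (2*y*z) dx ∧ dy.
d(omega) = (2*y) dx ∧ dy ∧ dz

For a 2-form omega = sum_{i<j} g_{ij} dx_i ∧ dx_j, the exterior derivative is
  d(omega) = sum_{i<j} d(g_{ij}) ∧ dx_i ∧ dx_j = sum_{i<j, k} (∂g_{ij}/∂x_k) dx_k ∧ dx_i ∧ dx_j.
Expand each term, using dx_k ∧ dx_i ∧ dx_j = sgn(permutation) dx_{(a)} ∧ dx_{(b)} ∧ dx_{(c)} with (a < b < c) sorted:
  d(2*y*z) includes (∂/∂z)(2*y*z) dz = (2*y) dz, which multiplied by dx ∧ dy gives (2*y) dx ∧ dy ∧ dz
Collecting like 3-forms: d(omega) = (2*y) dx ∧ dy ∧ dz.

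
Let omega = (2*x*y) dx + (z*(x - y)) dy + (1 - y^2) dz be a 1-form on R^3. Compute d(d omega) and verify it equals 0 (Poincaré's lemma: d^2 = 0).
d(d omega) = 0

Step 1: d omega = sum_{i<j} (∂f_j/∂x_i - ∂f_i/∂x_j) dx_i ∧ dx_j:
  coeff of dx ∧ dy: -2*x + z
  coeff of dx ∧ dz: 0
  coeff of dy ∧ dz: -x - y
Step 2: Apply d again to each 2-form coefficient. The only possible 3-form in R^3 is dx ∧ dy ∧ dz, with coefficient
  ∂(coeff of dy∧dz)/∂x - ∂(coeff of dx∧dz)/∂y + ∂(coeff of dx∧dy)/∂z
  = ∂/∂x (-x - y) - ∂/∂y (0) + ∂/∂z (-2*x + z).
Each of these terms simplifies to sums of mixed partials that cancel in pairs. The result is 0 (by equality of mixed partials for smooth functions — Schwarz / Clairaut).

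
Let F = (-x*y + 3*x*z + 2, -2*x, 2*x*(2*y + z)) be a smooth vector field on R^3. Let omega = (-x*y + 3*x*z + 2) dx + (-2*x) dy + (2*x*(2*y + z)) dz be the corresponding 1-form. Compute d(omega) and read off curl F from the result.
d(omega) = (4*x) dy ∧ dz + (3*x - 4*y - 2*z) dz ∧ dx + (x - 2) dx ∧ dy; curl F = (4*x, 3*x - 4*y - 2*z, x - 2)

d omega = sum_{i<j} (∂f_j/∂x_i - ∂f_i/∂x_j) dx_i ∧ dx_j. Under the identification (dy ∧ dz, dz ∧ dx, dx ∧ dy) ↔ (e_x, e_y, e_z), the coefficients are exactly the components of curl F. Compute:
  ∂R/∂y - ∂Q/∂z = (4*x) - (0) = 4*x
  ∂P/∂z - ∂R/∂x = (3*x) - (4*y + 2*z) = 3*x - 4*y - 2*z
  ∂Q/∂x - ∂P/∂y = (-2) - (-x) = x - 2.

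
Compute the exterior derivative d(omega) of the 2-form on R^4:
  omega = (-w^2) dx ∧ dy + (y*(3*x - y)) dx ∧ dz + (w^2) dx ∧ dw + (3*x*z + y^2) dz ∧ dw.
d(omega) = (-2*w) dx ∧ dy ∧ dw + (-3*x + 2*y) dx ∧ dy ∧ dz + (3*z) dx ∧ dz ∧ dw + (2*y) dy ∧ dz ∧ dw

For a 2-form omega = sum_{i<j} g_{ij} dx_i ∧ dx_j, the exterior derivative is
  d(omega) = sum_{i<j} d(g_{ij}) ∧ dx_i ∧ dx_j = sum_{i<j, k} (∂g_{ij}/∂x_k) dx_k ∧ dx_i ∧ dx_j.
Expand each term, using dx_k ∧ dx_i ∧ dx_j = sgn(permutation) dx_{(a)} ∧ dx_{(b)} ∧ dx_{(c)} with (a < b < c) sorted:
  d(-w^2) includes (∂/∂w)(-w^2) dw = (-2*w) dw, which multiplied by dx ∧ dy gives (-2*w) dx ∧ dy ∧ dw
  d(y*(3*x - y)) includes (∂/∂y)(y*(3*x - y)) dy = (3*x - 2*y) dy, which multiplied by dx ∧ dz gives (-3*x + 2*y) dx ∧ dy ∧ dz
  d(3*x*z + y^2) includes (∂/∂x)(3*x*z + y^2) dx = (3*z) dx, which multiplied by dz ∧ dw gives (3*z) dx ∧ dz ∧ dw
  d(3*x*z + y^2) includes (∂/∂y)(3*x*z + y^2) dy = (2*y) dy, which multiplied by dz ∧ dw gives (2*y) dy ∧ dz ∧ dw
Collecting like 3-forms: d(omega) = (-2*w) dx ∧ dy ∧ dw + (-3*x + 2*y) dx ∧ dy ∧ dz + (3*z) dx ∧ dz ∧ dw + (2*y) dy ∧ dz ∧ dw.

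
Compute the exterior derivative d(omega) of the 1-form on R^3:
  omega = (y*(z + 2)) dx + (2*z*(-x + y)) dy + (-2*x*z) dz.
d(omega) = (-3*z - 2) dx ∧ dy + (-y - 2*z) dx ∧ dz + (2*x - 2*y) dy ∧ dz

For a 1-form omega = sum_i f_i dx_i, the exterior derivative is
  d(omega) = sum_{i < j} (∂f_j/∂x_i - ∂f_i/∂x_j) dx_i ∧ dx_j.
  coefficient of dx ∧ dy: ∂f_2/∂x - ∂f_1/∂y = ∂(2*z*(-x + y))/∂x - ∂(y*(z + 2))/∂y = -3*z - 2
  coefficient of dx ∧ dz: ∂f_3/∂x - ∂f_1/∂z = ∂(-2*x*z)/∂x - ∂(y*(z + 2))/∂z = -y - 2*z
  coefficient of dy ∧ dz: ∂f_3/∂y - ∂f_2/∂z = ∂(-2*x*z)/∂y - ∂(2*z*(-x + y))/∂z = 2*x - 2*y
Assembling: d(omega) = (-3*z - 2) dx ∧ dy + (-y - 2*z) dx ∧ dz + (2*x - 2*y) dy ∧ dz.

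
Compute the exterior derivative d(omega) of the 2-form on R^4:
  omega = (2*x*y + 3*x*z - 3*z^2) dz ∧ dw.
d(omega) = (2*y + 3*z) dx ∧ dz ∧ dw + (2*x) dy ∧ dz ∧ dw

For a 2-form omega = sum_{i<j} g_{ij} dx_i ∧ dx_j, the exterior derivative is
  d(omega) = sum_{i<j} d(g_{ij}) ∧ dx_i ∧ dx_j = sum_{i<j, k} (∂g_{ij}/∂x_k) dx_k ∧ dx_i ∧ dx_j.
Expand each term, using dx_k ∧ dx_i ∧ dx_j = sgn(permutation) dx_{(a)} ∧ dx_{(b)} ∧ dx_{(c)} with (a < b < c) sorted:
  d(2*x*y + 3*x*z - 3*z^2) includes (∂/∂x)(2*x*y + 3*x*z - 3*z^2) dx = (2*y + 3*z) dx, which multiplied by dz ∧ dw gives (2*y + 3*z) dx ∧ dz ∧ dw
  d(2*x*y + 3*x*z - 3*z^2) includes (∂/∂y)(2*x*y + 3*x*z - 3*z^2) dy = (2*x) dy, which multiplied by dz ∧ dw gives (2*x) dy ∧ dz ∧ dw
Collecting like 3-forms: d(omega) = (2*y + 3*z) dx ∧ dz ∧ dw + (2*x) dy ∧ dz ∧ dw.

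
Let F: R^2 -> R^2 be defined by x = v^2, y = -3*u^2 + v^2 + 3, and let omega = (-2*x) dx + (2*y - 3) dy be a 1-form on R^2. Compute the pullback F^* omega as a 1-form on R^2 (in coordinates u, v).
F^* omega = (6*u*(6*u^2 - 2*v^2 - 3)) du + (6*v*(1 - 2*u^2)) dv

Using F^*(f dg) = (f ∘ F) d(g ∘ F), substitute each coordinate x_i by F_i(u, v) in f_i, and replace dx_i by d F_i = (∂F_i/∂u) du + (∂F_i/∂v) dv.
  For the x component: f_1(F) = -2*v^2; d F_1 = (0) du + (2*v) dv
  For the y component: f_2(F) = -6*u^2 + 2*v^2 + 3; d F_2 = (-6*u) du + (2*v) dv
Combining and collecting du, dv coefficients:
  coeff of du: 6*u*(6*u^2 - 2*v^2 - 3)
  coeff of dv: 6*v*(1 - 2*u^2)
F^* omega = (6*u*(6*u^2 - 2*v^2 - 3)) du + (6*v*(1 - 2*u^2)) dv.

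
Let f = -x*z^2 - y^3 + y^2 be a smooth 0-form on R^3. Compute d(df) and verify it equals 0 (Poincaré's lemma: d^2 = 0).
d(df) = 0

Step 1: df = sum_i (∂f/∂x_i) dx_i = (-z^2) dx + (y*(2 - 3*y)) dy + (-2*x*z) dz.
Step 2: Apply d again. Using the 1-form formula, the coefficient of dx ∧ dy in d(df) is ∂^2 f/∂x ∂y - ∂^2 f/∂y ∂x = (0) - (0) = 0 (equality of mixed partials for smooth f).
Similarly for dx ∧ dz and dy ∧ dz — all coefficients vanish. So d(df) = 0.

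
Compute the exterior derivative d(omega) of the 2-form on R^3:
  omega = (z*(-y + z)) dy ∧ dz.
d(omega) = 0

For a 2-form omega = sum_{i<j} g_{ij} dx_i ∧ dx_j, the exterior derivative is
  d(omega) = sum_{i<j} d(g_{ij}) ∧ dx_i ∧ dx_j = sum_{i<j, k} (∂g_{ij}/∂x_k) dx_k ∧ dx_i ∧ dx_j.
Expand each term, using dx_k ∧ dx_i ∧ dx_j = sgn(permutation) dx_{(a)} ∧ dx_{(b)} ∧ dx_{(c)} with (a < b < c) sorted:

Collecting like 3-forms: d(omega) = 0.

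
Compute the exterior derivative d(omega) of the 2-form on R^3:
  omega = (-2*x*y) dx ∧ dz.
d(omega) = (2*x) dx ∧ dy ∧ dz

For a 2-form omega = sum_{i<j} g_{ij} dx_i ∧ dx_j, the exterior derivative is
  d(omega) = sum_{i<j} d(g_{ij}) ∧ dx_i ∧ dx_j = sum_{i<j, k} (∂g_{ij}/∂x_k) dx_k ∧ dx_i ∧ dx_j.
Expand each term, using dx_k ∧ dx_i ∧ dx_j = sgn(permutation) dx_{(a)} ∧ dx_{(b)} ∧ dx_{(c)} with (a < b < c) sorted:
  d(-2*x*y) includes (∂/∂y)(-2*x*y) dy = (-2*x) dy, which multiplied by dx ∧ dz gives (2*x) dx ∧ dy ∧ dz
Collecting like 3-forms: d(omega) = (2*x) dx ∧ dy ∧ dz.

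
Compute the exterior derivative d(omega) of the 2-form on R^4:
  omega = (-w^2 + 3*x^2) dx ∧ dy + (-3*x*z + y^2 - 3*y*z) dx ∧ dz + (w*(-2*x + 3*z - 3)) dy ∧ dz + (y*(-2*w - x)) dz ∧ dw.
d(omega) = (-2*w) dx ∧ dy ∧ dw + (-2*w - 2*y + 3*z) dx ∧ dy ∧ dz + (-2*w - 3*x + 3*z - 3) dy ∧ dz ∧ dw + (-y) dx ∧ dz ∧ dw

For a 2-form omega = sum_{i<j} g_{ij} dx_i ∧ dx_j, the exterior derivative is
  d(omega) = sum_{i<j} d(g_{ij}) ∧ dx_i ∧ dx_j = sum_{i<j, k} (∂g_{ij}/∂x_k) dx_k ∧ dx_i ∧ dx_j.
Expand each term, using dx_k ∧ dx_i ∧ dx_j = sgn(permutation) dx_{(a)} ∧ dx_{(b)} ∧ dx_{(c)} with (a < b < c) sorted:
  d(-w^2 + 3*x^2) includes (∂/∂w)(-w^2 + 3*x^2) dw = (-2*w) dw, which multiplied by dx ∧ dy gives (-2*w) dx ∧ dy ∧ dw
  d(-3*x*z + y^2 - 3*y*z) includes (∂/∂y)(-3*x*z + y^2 - 3*y*z) dy = (2*y - 3*z) dy, which multiplied by dx ∧ dz gives (-2*y + 3*z) dx ∧ dy ∧ dz
  d(w*(-2*x + 3*z - 3)) includes (∂/∂x)(w*(-2*x + 3*z - 3)) dx = (-2*w) dx, which multiplied by dy ∧ dz gives (-2*w) dx ∧ dy ∧ dz
  d(w*(-2*x + 3*z - 3)) includes (∂/∂w)(w*(-2*x + 3*z - 3)) dw = (-2*x + 3*z - 3) dw, which multiplied by dy ∧ dz gives (-2*x + 3*z - 3) dy ∧ dz ∧ dw
  d(y*(-2*w - x)) includes (∂/∂x)(y*(-2*w - x)) dx = (-y) dx, which multiplied by dz ∧ dw gives (-y) dx ∧ dz ∧ dw
  d(y*(-2*w - x)) includes (∂/∂y)(y*(-2*w - x)) dy = (-2*w - x) dy, which multiplied by dz ∧ dw gives (-2*w - x) dy ∧ dz ∧ dw
Collecting like 3-forms: d(omega) = (-2*w) dx ∧ dy ∧ dw + (-2*w - 2*y + 3*z) dx ∧ dy ∧ dz + (-2*w - 3*x + 3*z - 3) dy ∧ dz ∧ dw + (-y) dx ∧ dz ∧ dw.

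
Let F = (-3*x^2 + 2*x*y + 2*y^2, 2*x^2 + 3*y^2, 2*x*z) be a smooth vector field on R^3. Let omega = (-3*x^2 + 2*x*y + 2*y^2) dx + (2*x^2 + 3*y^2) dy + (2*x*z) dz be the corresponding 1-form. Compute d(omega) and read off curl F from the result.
d(omega) = (0) dy ∧ dz + (-2*z) dz ∧ dx + (2*x - 4*y) dx ∧ dy; curl F = (0, -2*z, 2*x - 4*y)

d omega = sum_{i<j} (∂f_j/∂x_i - ∂f_i/∂x_j) dx_i ∧ dx_j. Under the identification (dy ∧ dz, dz ∧ dx, dx ∧ dy) ↔ (e_x, e_y, e_z), the coefficients are exactly the components of curl F. Compute:
  ∂R/∂y - ∂Q/∂z = (0) - (0) = 0
  ∂P/∂z - ∂R/∂x = (0) - (2*z) = -2*z
  ∂Q/∂x - ∂P/∂y = (4*x) - (2*x + 4*y) = 2*x - 4*y.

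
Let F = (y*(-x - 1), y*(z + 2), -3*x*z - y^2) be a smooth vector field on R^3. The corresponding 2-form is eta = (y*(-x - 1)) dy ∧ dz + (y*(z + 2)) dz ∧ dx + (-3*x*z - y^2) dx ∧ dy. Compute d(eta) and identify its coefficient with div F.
d(eta) = (-3*x - y + z + 2) dx ∧ dy ∧ dz; div F = -3*x - y + z + 2

For a 2-form in R^3 of the form above, applying d gives a 3-form with coefficient ∂P/∂x + ∂Q/∂y + ∂R/∂z:
  ∂P/∂x = -y
  ∂Q/∂y = z + 2
  ∂R/∂z = -3*x
Sum = -3*x - y + z + 2, which is exactly div F.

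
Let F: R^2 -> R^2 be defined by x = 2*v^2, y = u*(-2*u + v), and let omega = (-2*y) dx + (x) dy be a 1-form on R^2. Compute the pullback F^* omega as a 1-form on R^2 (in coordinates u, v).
F^* omega = (2*v^2*(-4*u + v)) du + (2*u*v*(8*u - 3*v)) dv

Using F^*(f dg) = (f ∘ F) d(g ∘ F), substitute each coordinate x_i by F_i(u, v) in f_i, and replace dx_i by d F_i = (∂F_i/∂u) du + (∂F_i/∂v) dv.
  For the x component: f_1(F) = 2*u*(2*u - v); d F_1 = (0) du + (4*v) dv
  For the y component: f_2(F) = 2*v^2; d F_2 = (-4*u + v) du + (u) dv
Combining and collecting du, dv coefficients:
  coeff of du: 2*v^2*(-4*u + v)
  coeff of dv: 2*u*v*(8*u - 3*v)
F^* omega = (2*v^2*(-4*u + v)) du + (2*u*v*(8*u - 3*v)) dv.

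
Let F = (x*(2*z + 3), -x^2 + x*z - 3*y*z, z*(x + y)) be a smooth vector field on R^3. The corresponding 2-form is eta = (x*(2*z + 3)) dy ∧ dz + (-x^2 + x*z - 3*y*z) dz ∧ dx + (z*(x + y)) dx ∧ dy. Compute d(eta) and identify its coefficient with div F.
d(eta) = (x + y - z + 3) dx ∧ dy ∧ dz; div F = x + y - z + 3

For a 2-form in R^3 of the form above, applying d gives a 3-form with coefficient ∂P/∂x + ∂Q/∂y + ∂R/∂z:
  ∂P/∂x = 2*z + 3
  ∂Q/∂y = -3*z
  ∂R/∂z = x + y
Sum = x + y - z + 3, which is exactly div F.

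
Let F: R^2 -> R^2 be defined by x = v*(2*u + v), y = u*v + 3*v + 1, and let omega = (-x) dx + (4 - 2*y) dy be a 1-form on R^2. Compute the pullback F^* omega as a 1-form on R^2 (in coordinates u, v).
F^* omega = (2*v*(-3*u*v - v^2 - 3*v + 1)) du + (-6*u^2*v - 6*u*v^2 - 12*u*v + 2*u - 2*v^3 - 18*v + 6) dv

Using F^*(f dg) = (f ∘ F) d(g ∘ F), substitute each coordinate x_i by F_i(u, v) in f_i, and replace dx_i by d F_i = (∂F_i/∂u) du + (∂F_i/∂v) dv.
  For the x component: f_1(F) = v*(-2*u - v); d F_1 = (2*v) du + (2*u + 2*v) dv
  For the y component: f_2(F) = -2*u*v - 6*v + 2; d F_2 = (v) du + (u + 3) dv
Combining and collecting du, dv coefficients:
  coeff of du: 2*v*(-3*u*v - v^2 - 3*v + 1)
  coeff of dv: -6*u^2*v - 6*u*v^2 - 12*u*v + 2*u - 2*v^3 - 18*v + 6
F^* omega = (2*v*(-3*u*v - v^2 - 3*v + 1)) du + (-6*u^2*v - 6*u*v^2 - 12*u*v + 2*u - 2*v^3 - 18*v + 6) dv.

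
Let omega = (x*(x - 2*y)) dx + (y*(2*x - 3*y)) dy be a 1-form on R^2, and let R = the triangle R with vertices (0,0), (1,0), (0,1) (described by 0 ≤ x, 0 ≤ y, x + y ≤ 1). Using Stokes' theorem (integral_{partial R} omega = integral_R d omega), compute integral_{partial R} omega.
integral_(partial R) omega = 2/3

Stokes: integral_partial_R omega = integral_R d omega with d omega = (∂Q/∂x - ∂P/∂y) dx ∧ dy.
  ∂Q/∂x = 2*y
  ∂P/∂y = -2*x
  integrand = ∂Q/∂x - ∂P/∂y = 2*x + 2*y.
Integrating over R: integral_0^1 integral_0^{1-x} (2*x + 2*y) dy dx = 2/3.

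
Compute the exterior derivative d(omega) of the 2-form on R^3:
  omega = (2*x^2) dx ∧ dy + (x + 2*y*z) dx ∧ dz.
d(omega) = (-2*z) dx ∧ dy ∧ dz

For a 2-form omega = sum_{i<j} g_{ij} dx_i ∧ dx_j, the exterior derivative is
  d(omega) = sum_{i<j} d(g_{ij}) ∧ dx_i ∧ dx_j = sum_{i<j, k} (∂g_{ij}/∂x_k) dx_k ∧ dx_i ∧ dx_j.
Expand each term, using dx_k ∧ dx_i ∧ dx_j = sgn(permutation) dx_{(a)} ∧ dx_{(b)} ∧ dx_{(c)} with (a < b < c) sorted:
  d(x + 2*y*z) includes (∂/∂y)(x + 2*y*z) dy = (2*z) dy, which multiplied by dx ∧ dz gives (-2*z) dx ∧ dy ∧ dz
Collecting like 3-forms: d(omega) = (-2*z) dx ∧ dy ∧ dz.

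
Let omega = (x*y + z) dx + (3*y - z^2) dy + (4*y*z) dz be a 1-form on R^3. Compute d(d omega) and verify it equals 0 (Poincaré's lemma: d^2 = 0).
d(d omega) = 0

Step 1: d omega = sum_{i<j} (∂f_j/∂x_i - ∂f_i/∂x_j) dx_i ∧ dx_j:
  coeff of dx ∧ dy: -x
  coeff of dx ∧ dz: -1
  coeff of dy ∧ dz: 6*z
Step 2: Apply d again to each 2-form coefficient. The only possible 3-form in R^3 is dx ∧ dy ∧ dz, with coefficient
  ∂(coeff of dy∧dz)/∂x - ∂(coeff of dx∧dz)/∂y + ∂(coeff of dx∧dy)/∂z
  = ∂/∂x (6*z) - ∂/∂y (-1) + ∂/∂z (-x).
Each of these terms simplifies to sums of mixed partials that cancel in pairs. The result is 0 (by equality of mixed partials for smooth functions — Schwarz / Clairaut).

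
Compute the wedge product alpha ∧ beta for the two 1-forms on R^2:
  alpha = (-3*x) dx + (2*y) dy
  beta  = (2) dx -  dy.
alpha ∧ beta = (3*x - 4*y) dx ∧ dy

Distribute the wedge, using dx_i ∧ dx_j = -dx_j ∧ dx_i and dx_i ∧ dx_i = 0. For each pair (i, j) with i < j, the coefficient of dx_i ∧ dx_j in alpha ∧ beta is (alpha_i * beta_j - alpha_j * beta_i). Collecting: alpha ∧ beta = (3*x - 4*y) dx ∧ dy.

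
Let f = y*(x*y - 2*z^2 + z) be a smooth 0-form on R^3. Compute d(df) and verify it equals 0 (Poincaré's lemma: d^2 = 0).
d(df) = 0

Step 1: df = sum_i (∂f/∂x_i) dx_i = (y^2) dx + (2*x*y - 2*z^2 + z) dy + (y*(1 - 4*z)) dz.
Step 2: Apply d again. Using the 1-form formula, the coefficient of dx ∧ dy in d(df) is ∂^2 f/∂x ∂y - ∂^2 f/∂y ∂x = (2*y) - (2*y) = 0 (equality of mixed partials for smooth f).
Similarly for dx ∧ dz and dy ∧ dz — all coefficients vanish. So d(df) = 0.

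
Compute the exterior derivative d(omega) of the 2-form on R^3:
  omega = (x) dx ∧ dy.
d(omega) = 0

For a 2-form omega = sum_{i<j} g_{ij} dx_i ∧ dx_j, the exterior derivative is
  d(omega) = sum_{i<j} d(g_{ij}) ∧ dx_i ∧ dx_j = sum_{i<j, k} (∂g_{ij}/∂x_k) dx_k ∧ dx_i ∧ dx_j.
Expand each term, using dx_k ∧ dx_i ∧ dx_j = sgn(permutation) dx_{(a)} ∧ dx_{(b)} ∧ dx_{(c)} with (a < b < c) sorted:

Collecting like 3-forms: d(omega) = 0.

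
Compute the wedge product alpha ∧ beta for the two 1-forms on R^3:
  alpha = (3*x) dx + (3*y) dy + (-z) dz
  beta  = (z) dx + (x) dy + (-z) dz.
alpha ∧ beta = (3*x^2 - 3*y*z) dx ∧ dy + (z*(-3*x + z)) dx ∧ dz + (z*(x - 3*y)) dy ∧ dz

Distribute the wedge, using dx_i ∧ dx_j = -dx_j ∧ dx_i and dx_i ∧ dx_i = 0. For each pair (i, j) with i < j, the coefficient of dx_i ∧ dx_j in alpha ∧ beta is (alpha_i * beta_j - alpha_j * beta_i). Collecting: alpha ∧ beta = (3*x^2 - 3*y*z) dx ∧ dy + (z*(-3*x + z)) dx ∧ dz + (z*(x - 3*y)) dy ∧ dz.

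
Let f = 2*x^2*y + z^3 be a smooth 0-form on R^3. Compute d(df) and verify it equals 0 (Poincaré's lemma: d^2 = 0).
d(df) = 0

Step 1: df = sum_i (∂f/∂x_i) dx_i = (4*x*y) dx + (2*x^2) dy + (3*z^2) dz.
Step 2: Apply d again. Using the 1-form formula, the coefficient of dx ∧ dy in d(df) is ∂^2 f/∂x ∂y - ∂^2 f/∂y ∂x = (4*x) - (4*x) = 0 (equality of mixed partials for smooth f).
Similarly for dx ∧ dz and dy ∧ dz — all coefficients vanish. So d(df) = 0.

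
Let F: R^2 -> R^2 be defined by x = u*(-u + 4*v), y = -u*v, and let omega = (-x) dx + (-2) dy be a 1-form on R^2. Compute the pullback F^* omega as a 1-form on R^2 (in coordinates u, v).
F^* omega = (-2*u^3 + 12*u^2*v - 16*u*v^2 + 2*v) du + (2*u*(2*u^2 - 8*u*v + 1)) dv

Using F^*(f dg) = (f ∘ F) d(g ∘ F), substitute each coordinate x_i by F_i(u, v) in f_i, and replace dx_i by d F_i = (∂F_i/∂u) du + (∂F_i/∂v) dv.
  For the x component: f_1(F) = u*(u - 4*v); d F_1 = (-2*u + 4*v) du + (4*u) dv
  For the y component: f_2(F) = -2; d F_2 = (-v) du + (-u) dv
Combining and collecting du, dv coefficients:
  coeff of du: -2*u^3 + 12*u^2*v - 16*u*v^2 + 2*v
  coeff of dv: 2*u*(2*u^2 - 8*u*v + 1)
F^* omega = (-2*u^3 + 12*u^2*v - 16*u*v^2 + 2*v) du + (2*u*(2*u^2 - 8*u*v + 1)) dv.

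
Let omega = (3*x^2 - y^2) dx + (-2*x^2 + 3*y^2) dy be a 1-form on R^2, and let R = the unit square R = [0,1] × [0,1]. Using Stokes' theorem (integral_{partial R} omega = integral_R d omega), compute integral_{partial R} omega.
integral_(partial R) omega = -1

Stokes: integral_partial_R omega = integral_R d omega with d omega = (∂Q/∂x - ∂P/∂y) dx ∧ dy.
  ∂Q/∂x = -4*x
  ∂P/∂y = -2*y
  integrand = ∂Q/∂x - ∂P/∂y = -4*x + 2*y.
Integrating over R: integral_0^1 integral_0^1 (-4*x + 2*y) dx dy = -1.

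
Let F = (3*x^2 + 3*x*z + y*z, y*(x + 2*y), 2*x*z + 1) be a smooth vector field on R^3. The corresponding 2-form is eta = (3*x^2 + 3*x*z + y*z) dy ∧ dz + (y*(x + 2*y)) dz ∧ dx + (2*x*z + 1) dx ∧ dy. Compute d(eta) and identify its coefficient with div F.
d(eta) = (9*x + 4*y + 3*z) dx ∧ dy ∧ dz; div F = 9*x + 4*y + 3*z

For a 2-form in R^3 of the form above, applying d gives a 3-form with coefficient ∂P/∂x + ∂Q/∂y + ∂R/∂z:
  ∂P/∂x = 6*x + 3*z
  ∂Q/∂y = x + 4*y
  ∂R/∂z = 2*x
Sum = 9*x + 4*y + 3*z, which is exactly div F.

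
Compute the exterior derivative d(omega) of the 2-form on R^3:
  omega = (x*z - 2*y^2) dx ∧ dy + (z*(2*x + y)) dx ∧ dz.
d(omega) = (x - z) dx ∧ dy ∧ dz

For a 2-form omega = sum_{i<j} g_{ij} dx_i ∧ dx_j, the exterior derivative is
  d(omega) = sum_{i<j} d(g_{ij}) ∧ dx_i ∧ dx_j = sum_{i<j, k} (∂g_{ij}/∂x_k) dx_k ∧ dx_i ∧ dx_j.
Expand each term, using dx_k ∧ dx_i ∧ dx_j = sgn(permutation) dx_{(a)} ∧ dx_{(b)} ∧ dx_{(c)} with (a < b < c) sorted:
  d(x*z - 2*y^2) includes (∂/∂z)(x*z - 2*y^2) dz = (x) dz, which multiplied by dx ∧ dy gives (x) dx ∧ dy ∧ dz
  d(z*(2*x + y)) includes (∂/∂y)(z*(2*x + y)) dy = (z) dy, which multiplied by dx ∧ dz gives (-z) dx ∧ dy ∧ dz
Collecting like 3-forms: d(omega) = (x - z) dx ∧ dy ∧ dz.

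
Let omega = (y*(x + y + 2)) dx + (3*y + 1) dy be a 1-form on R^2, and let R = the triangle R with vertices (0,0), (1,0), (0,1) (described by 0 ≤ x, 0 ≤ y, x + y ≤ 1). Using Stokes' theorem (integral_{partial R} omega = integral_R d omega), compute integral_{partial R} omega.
integral_(partial R) omega = -3/2

Stokes: integral_partial_R omega = integral_R d omega with d omega = (∂Q/∂x - ∂P/∂y) dx ∧ dy.
  ∂Q/∂x = 0
  ∂P/∂y = x + 2*y + 2
  integrand = ∂Q/∂x - ∂P/∂y = -x - 2*y - 2.
Integrating over R: integral_0^1 integral_0^{1-x} (-x - 2*y - 2) dy dx = -3/2.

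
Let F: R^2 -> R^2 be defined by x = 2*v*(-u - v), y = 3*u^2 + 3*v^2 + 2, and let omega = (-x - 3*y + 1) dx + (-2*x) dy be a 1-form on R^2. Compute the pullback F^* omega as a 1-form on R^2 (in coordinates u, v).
F^* omega = (2*v*(21*u^2 + 10*u*v + 7*v^2 + 5)) du + (18*u^3 + 32*u^2*v + 30*u*v^2 + 10*u + 52*v^3 + 20*v) dv

Using F^*(f dg) = (f ∘ F) d(g ∘ F), substitute each coordinate x_i by F_i(u, v) in f_i, and replace dx_i by d F_i = (∂F_i/∂u) du + (∂F_i/∂v) dv.
  For the x component: f_1(F) = -9*u^2 + 2*u*v - 7*v^2 - 5; d F_1 = (-2*v) du + (-2*u - 4*v) dv
  For the y component: f_2(F) = 4*v*(u + v); d F_2 = (6*u) du + (6*v) dv
Combining and collecting du, dv coefficients:
  coeff of du: 2*v*(21*u^2 + 10*u*v + 7*v^2 + 5)
  coeff of dv: 18*u^3 + 32*u^2*v + 30*u*v^2 + 10*u + 52*v^3 + 20*v
F^* omega = (2*v*(21*u^2 + 10*u*v + 7*v^2 + 5)) du + (18*u^3 + 32*u^2*v + 30*u*v^2 + 10*u + 52*v^3 + 20*v) dv.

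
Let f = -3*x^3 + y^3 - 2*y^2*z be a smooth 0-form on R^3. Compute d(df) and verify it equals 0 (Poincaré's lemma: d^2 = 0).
d(df) = 0

Step 1: df = sum_i (∂f/∂x_i) dx_i = (-9*x^2) dx + (y*(3*y - 4*z)) dy + (-2*y^2) dz.
Step 2: Apply d again. Using the 1-form formula, the coefficient of dx ∧ dy in d(df) is ∂^2 f/∂x ∂y - ∂^2 f/∂y ∂x = (0) - (0) = 0 (equality of mixed partials for smooth f).
Similarly for dx ∧ dz and dy ∧ dz — all coefficients vanish. So d(df) = 0.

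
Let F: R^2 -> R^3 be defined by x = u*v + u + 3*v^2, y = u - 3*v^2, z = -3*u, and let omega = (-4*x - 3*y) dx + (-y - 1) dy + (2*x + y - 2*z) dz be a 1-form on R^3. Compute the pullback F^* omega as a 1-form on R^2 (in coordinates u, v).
F^* omega = (-4*u*v^2 - 17*u*v - 35*u - 3*v^3 - 9*v^2 - 1) du + (-4*u^2*v - 7*u^2 - 27*u*v^2 - 36*u*v - 36*v^3 + 6*v) dv

Using F^*(f dg) = (f ∘ F) d(g ∘ F), substitute each coordinate x_i by F_i(u, v) in f_i, and replace dx_i by d F_i = (∂F_i/∂u) du + (∂F_i/∂v) dv.
  For the x component: f_1(F) = -4*u*v - 7*u - 3*v^2; d F_1 = (v + 1) du + (u + 6*v) dv
  For the y component: f_2(F) = -u + 3*v^2 - 1; d F_2 = (1) du + (-6*v) dv
  For the z component: f_3(F) = 2*u*v + 9*u + 3*v^2; d F_3 = (-3) du + (0) dv
Combining and collecting du, dv coefficients:
  coeff of du: -4*u*v^2 - 17*u*v - 35*u - 3*v^3 - 9*v^2 - 1
  coeff of dv: -4*u^2*v - 7*u^2 - 27*u*v^2 - 36*u*v - 36*v^3 + 6*v
F^* omega = (-4*u*v^2 - 17*u*v - 35*u - 3*v^3 - 9*v^2 - 1) du + (-4*u^2*v - 7*u^2 - 27*u*v^2 - 36*u*v - 36*v^3 + 6*v) dv.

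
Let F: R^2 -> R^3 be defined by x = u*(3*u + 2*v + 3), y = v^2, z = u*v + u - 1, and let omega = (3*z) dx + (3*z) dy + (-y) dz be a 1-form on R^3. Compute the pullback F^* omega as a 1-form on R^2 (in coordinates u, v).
F^* omega = (18*u^2*v + 18*u^2 + 6*u*v^2 + 15*u*v - 9*u - v^3 - v^2 - 6*v - 9) du + (6*u^2*v + 6*u^2 + 5*u*v^2 + 6*u*v - 6*u - 6*v) dv

Using F^*(f dg) = (f ∘ F) d(g ∘ F), substitute each coordinate x_i by F_i(u, v) in f_i, and replace dx_i by d F_i = (∂F_i/∂u) du + (∂F_i/∂v) dv.
  For the x component: f_1(F) = 3*u*v + 3*u - 3; d F_1 = (6*u + 2*v + 3) du + (2*u) dv
  For the y component: f_2(F) = 3*u*v + 3*u - 3; d F_2 = (0) du + (2*v) dv
  For the z component: f_3(F) = -v^2; d F_3 = (v + 1) du + (u) dv
Combining and collecting du, dv coefficients:
  coeff of du: 18*u^2*v + 18*u^2 + 6*u*v^2 + 15*u*v - 9*u - v^3 - v^2 - 6*v - 9
  coeff of dv: 6*u^2*v + 6*u^2 + 5*u*v^2 + 6*u*v - 6*u - 6*v
F^* omega = (18*u^2*v + 18*u^2 + 6*u*v^2 + 15*u*v - 9*u - v^3 - v^2 - 6*v - 9) du + (6*u^2*v + 6*u^2 + 5*u*v^2 + 6*u*v - 6*u - 6*v) dv.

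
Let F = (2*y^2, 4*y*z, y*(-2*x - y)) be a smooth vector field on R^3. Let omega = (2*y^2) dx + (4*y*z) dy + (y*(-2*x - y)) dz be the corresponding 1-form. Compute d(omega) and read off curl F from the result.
d(omega) = (-2*x - 6*y) dy ∧ dz + (2*y) dz ∧ dx + (-4*y) dx ∧ dy; curl F = (-2*x - 6*y, 2*y, -4*y)

d omega = sum_{i<j} (∂f_j/∂x_i - ∂f_i/∂x_j) dx_i ∧ dx_j. Under the identification (dy ∧ dz, dz ∧ dx, dx ∧ dy) ↔ (e_x, e_y, e_z), the coefficients are exactly the components of curl F. Compute:
  ∂R/∂y - ∂Q/∂z = (-2*x - 2*y) - (4*y) = -2*x - 6*y
  ∂P/∂z - ∂R/∂x = (0) - (-2*y) = 2*y
  ∂Q/∂x - ∂P/∂y = (0) - (4*y) = -4*y.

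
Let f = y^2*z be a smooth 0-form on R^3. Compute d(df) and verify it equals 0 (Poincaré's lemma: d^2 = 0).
d(df) = 0

Step 1: df = sum_i (∂f/∂x_i) dx_i = (0) dx + (2*y*z) dy + (y^2) dz.
Step 2: Apply d again. Using the 1-form formula, the coefficient of dx ∧ dy in d(df) is ∂^2 f/∂x ∂y - ∂^2 f/∂y ∂x = (0) - (0) = 0 (equality of mixed partials for smooth f).
Similarly for dx ∧ dz and dy ∧ dz — all coefficients vanish. So d(df) = 0.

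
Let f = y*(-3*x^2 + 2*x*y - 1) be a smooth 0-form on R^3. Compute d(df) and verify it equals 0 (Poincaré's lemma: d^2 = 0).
d(df) = 0

Step 1: df = sum_i (∂f/∂x_i) dx_i = (2*y*(-3*x + y)) dx + (-3*x^2 + 4*x*y - 1) dy + (0) dz.
Step 2: Apply d again. Using the 1-form formula, the coefficient of dx ∧ dy in d(df) is ∂^2 f/∂x ∂y - ∂^2 f/∂y ∂x = (-6*x + 4*y) - (-6*x + 4*y) = 0 (equality of mixed partials for smooth f).
Similarly for dx ∧ dz and dy ∧ dz — all coefficients vanish. So d(df) = 0.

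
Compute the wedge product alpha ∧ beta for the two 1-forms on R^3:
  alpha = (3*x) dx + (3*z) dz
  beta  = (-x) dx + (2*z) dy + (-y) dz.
alpha ∧ beta = (6*x*z) dx ∧ dy + (3*x*(-y + z)) dx ∧ dz + (-6*z^2) dy ∧ dz

Distribute the wedge, using dx_i ∧ dx_j = -dx_j ∧ dx_i and dx_i ∧ dx_i = 0. For each pair (i, j) with i < j, the coefficient of dx_i ∧ dx_j in alpha ∧ beta is (alpha_i * beta_j - alpha_j * beta_i). Collecting: alpha ∧ beta = (6*x*z) dx ∧ dy + (3*x*(-y + z)) dx ∧ dz + (-6*z^2) dy ∧ dz.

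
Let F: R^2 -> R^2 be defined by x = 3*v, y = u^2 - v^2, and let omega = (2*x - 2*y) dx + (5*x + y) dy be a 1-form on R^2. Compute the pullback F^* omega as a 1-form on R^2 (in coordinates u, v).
F^* omega = (2*u*(u^2 - v^2 + 15*v)) du + (-2*u^2*v - 6*u^2 + 2*v^3 - 24*v^2 + 18*v) dv

Using F^*(f dg) = (f ∘ F) d(g ∘ F), substitute each coordinate x_i by F_i(u, v) in f_i, and replace dx_i by d F_i = (∂F_i/∂u) du + (∂F_i/∂v) dv.
  For the x component: f_1(F) = -2*u^2 + 2*v^2 + 6*v; d F_1 = (0) du + (3) dv
  For the y component: f_2(F) = u^2 - v^2 + 15*v; d F_2 = (2*u) du + (-2*v) dv
Combining and collecting du, dv coefficients:
  coeff of du: 2*u*(u^2 - v^2 + 15*v)
  coeff of dv: -2*u^2*v - 6*u^2 + 2*v^3 - 24*v^2 + 18*v
F^* omega = (2*u*(u^2 - v^2 + 15*v)) du + (-2*u^2*v - 6*u^2 + 2*v^3 - 24*v^2 + 18*v) dv.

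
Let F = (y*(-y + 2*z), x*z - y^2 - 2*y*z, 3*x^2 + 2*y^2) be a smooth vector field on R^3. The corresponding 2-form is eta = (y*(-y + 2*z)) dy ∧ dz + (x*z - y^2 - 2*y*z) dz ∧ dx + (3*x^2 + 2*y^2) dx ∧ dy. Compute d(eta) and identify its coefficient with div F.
d(eta) = (-2*y - 2*z) dx ∧ dy ∧ dz; div F = -2*y - 2*z

For a 2-form in R^3 of the form above, applying d gives a 3-form with coefficient ∂P/∂x + ∂Q/∂y + ∂R/∂z:
  ∂P/∂x = 0
  ∂Q/∂y = -2*y - 2*z
  ∂R/∂z = 0
Sum = -2*y - 2*z, which is exactly div F.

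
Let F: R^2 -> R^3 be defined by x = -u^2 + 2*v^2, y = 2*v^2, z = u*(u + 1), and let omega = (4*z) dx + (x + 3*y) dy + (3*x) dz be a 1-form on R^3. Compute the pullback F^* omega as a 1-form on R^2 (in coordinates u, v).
F^* omega = (-14*u^3 - 11*u^2 + 12*u*v^2 + 6*v^2) du + (4*v*(3*u^2 + 4*u + 8*v^2)) dv

Using F^*(f dg) = (f ∘ F) d(g ∘ F), substitute each coordinate x_i by F_i(u, v) in f_i, and replace dx_i by d F_i = (∂F_i/∂u) du + (∂F_i/∂v) dv.
  For the x component: f_1(F) = 4*u*(u + 1); d F_1 = (-2*u) du + (4*v) dv
  For the y component: f_2(F) = -u^2 + 8*v^2; d F_2 = (0) du + (4*v) dv
  For the z component: f_3(F) = -3*u^2 + 6*v^2; d F_3 = (2*u + 1) du + (0) dv
Combining and collecting du, dv coefficients:
  coeff of du: -14*u^3 - 11*u^2 + 12*u*v^2 + 6*v^2
  coeff of dv: 4*v*(3*u^2 + 4*u + 8*v^2)
F^* omega = (-14*u^3 - 11*u^2 + 12*u*v^2 + 6*v^2) du + (4*v*(3*u^2 + 4*u + 8*v^2)) dv.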